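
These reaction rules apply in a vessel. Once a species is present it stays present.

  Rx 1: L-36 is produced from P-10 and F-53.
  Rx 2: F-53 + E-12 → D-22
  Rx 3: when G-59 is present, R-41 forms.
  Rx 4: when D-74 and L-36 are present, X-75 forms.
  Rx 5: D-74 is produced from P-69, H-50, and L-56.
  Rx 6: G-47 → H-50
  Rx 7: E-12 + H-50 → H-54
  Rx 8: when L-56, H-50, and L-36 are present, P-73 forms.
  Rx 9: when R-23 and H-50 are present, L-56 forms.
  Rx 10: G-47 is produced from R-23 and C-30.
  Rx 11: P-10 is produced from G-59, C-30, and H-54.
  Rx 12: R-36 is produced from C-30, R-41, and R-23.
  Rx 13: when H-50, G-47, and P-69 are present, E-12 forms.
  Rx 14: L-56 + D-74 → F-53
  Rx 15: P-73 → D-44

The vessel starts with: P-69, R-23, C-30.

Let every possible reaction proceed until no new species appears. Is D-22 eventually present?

R-23 and C-30 present → G-47 forms (Rx 10).
G-47 present → H-50 forms (Rx 6).
R-23 and H-50 present → L-56 forms (Rx 9).
H-50, G-47, and P-69 present → E-12 forms (Rx 13).
P-69, H-50, and L-56 present → D-74 forms (Rx 5).
L-56 and D-74 present → F-53 forms (Rx 14).
F-53 and E-12 present → D-22 forms (Rx 2).

Yes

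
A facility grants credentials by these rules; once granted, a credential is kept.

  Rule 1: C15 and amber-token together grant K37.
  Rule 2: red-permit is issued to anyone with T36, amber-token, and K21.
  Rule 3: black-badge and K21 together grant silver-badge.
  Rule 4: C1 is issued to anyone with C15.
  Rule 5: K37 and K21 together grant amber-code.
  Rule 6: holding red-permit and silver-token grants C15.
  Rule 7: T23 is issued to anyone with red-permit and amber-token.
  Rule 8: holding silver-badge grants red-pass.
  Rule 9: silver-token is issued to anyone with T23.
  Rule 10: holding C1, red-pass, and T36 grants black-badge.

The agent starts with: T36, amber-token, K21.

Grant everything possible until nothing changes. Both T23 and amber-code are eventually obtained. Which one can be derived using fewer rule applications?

T23: Holding T36, amber-token, and K21 grants red-permit (Rule 2). Holding red-permit and amber-token grants T23 (Rule 7). [2 rule applications]
amber-code: Holding T36, amber-token, and K21 grants red-permit (Rule 2). Holding red-permit and amber-token grants T23 (Rule 7). Holding T23 grants silver-token (Rule 9). Holding red-permit and silver-token grants C15 (Rule 6). Holding C15 and amber-token grants K37 (Rule 1). Holding K37 and K21 grants amber-code (Rule 5). [6 rule applications]
T23 needs fewer.

T23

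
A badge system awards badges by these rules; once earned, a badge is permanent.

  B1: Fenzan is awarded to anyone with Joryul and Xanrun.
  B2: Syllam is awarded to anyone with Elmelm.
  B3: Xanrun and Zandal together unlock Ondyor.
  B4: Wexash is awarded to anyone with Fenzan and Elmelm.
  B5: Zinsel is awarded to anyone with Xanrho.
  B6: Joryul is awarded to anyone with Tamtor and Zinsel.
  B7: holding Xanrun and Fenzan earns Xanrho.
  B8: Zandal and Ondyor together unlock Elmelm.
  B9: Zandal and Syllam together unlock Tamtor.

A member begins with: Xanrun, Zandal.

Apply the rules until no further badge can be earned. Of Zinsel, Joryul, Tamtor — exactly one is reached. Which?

With Xanrun and Zandal, Ondyor is earned (B3).
With Zandal and Ondyor, Elmelm is earned (B8).
With Elmelm, Syllam is earned (B2).
With Zandal and Syllam, Tamtor is earned (B9).
Zinsel would need Xanrho (B5), but Xanrho is never earned. Joryul would need Tamtor and Zinsel (B6), but Zinsel is never earned.

Tamtor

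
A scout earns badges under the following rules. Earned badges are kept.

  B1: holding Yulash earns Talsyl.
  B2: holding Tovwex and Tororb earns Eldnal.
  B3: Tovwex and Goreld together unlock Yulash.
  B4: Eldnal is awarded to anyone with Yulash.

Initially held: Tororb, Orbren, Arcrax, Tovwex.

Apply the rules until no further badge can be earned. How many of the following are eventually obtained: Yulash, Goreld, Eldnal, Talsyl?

1

With Tovwex and Tororb, Eldnal is earned (B2).
Yulash would need Tovwex and Goreld (B3), but Goreld is never earned.
No rule produces Goreld, and it is not given.
Eldnal: reached.
Talsyl would need Yulash (B1), but Yulash is never earned.
Reached: Eldnal — 1 of the 4.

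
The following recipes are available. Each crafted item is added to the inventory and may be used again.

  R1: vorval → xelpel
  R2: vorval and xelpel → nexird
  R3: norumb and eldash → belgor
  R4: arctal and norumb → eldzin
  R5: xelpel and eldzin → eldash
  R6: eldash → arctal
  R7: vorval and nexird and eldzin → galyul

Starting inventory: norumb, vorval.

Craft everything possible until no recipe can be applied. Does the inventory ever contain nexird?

Using R1, vorval makes xelpel.
Using R2, vorval and xelpel make nexird.

Yes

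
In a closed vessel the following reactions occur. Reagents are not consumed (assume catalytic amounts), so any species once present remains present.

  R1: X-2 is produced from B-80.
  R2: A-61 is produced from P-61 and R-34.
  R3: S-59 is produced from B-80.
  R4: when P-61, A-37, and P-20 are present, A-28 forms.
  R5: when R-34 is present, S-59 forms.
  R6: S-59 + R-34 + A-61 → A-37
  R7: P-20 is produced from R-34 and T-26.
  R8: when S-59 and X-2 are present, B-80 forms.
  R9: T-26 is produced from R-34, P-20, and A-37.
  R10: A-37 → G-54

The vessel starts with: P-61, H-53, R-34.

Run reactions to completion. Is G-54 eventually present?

P-61 and R-34 present → A-61 forms (R2).
R-34 present → S-59 forms (R5).
S-59, R-34, and A-61 present → A-37 forms (R6).
A-37 present → G-54 forms (R10).

Yes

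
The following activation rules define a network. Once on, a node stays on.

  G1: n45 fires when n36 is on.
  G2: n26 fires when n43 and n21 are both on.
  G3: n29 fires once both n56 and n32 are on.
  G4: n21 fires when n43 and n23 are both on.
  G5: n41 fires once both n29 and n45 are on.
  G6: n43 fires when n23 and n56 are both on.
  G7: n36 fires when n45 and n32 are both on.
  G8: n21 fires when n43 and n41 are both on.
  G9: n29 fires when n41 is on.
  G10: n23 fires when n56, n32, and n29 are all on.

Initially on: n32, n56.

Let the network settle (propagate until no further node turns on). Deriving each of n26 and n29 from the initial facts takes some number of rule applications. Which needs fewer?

n29

n29: n56 and n32 are on, so n29 fires (G3). [1 rule application]
n26: n56 and n32 are on, so n29 fires (G3). n56, n32, and n29 are on, so n23 fires (G10). G6: n23 and n56 on → n43 on. G4: n43 and n23 on → n21 on. G2: n43 and n21 on → n26 on. [5 rule applications]
n29 needs fewer.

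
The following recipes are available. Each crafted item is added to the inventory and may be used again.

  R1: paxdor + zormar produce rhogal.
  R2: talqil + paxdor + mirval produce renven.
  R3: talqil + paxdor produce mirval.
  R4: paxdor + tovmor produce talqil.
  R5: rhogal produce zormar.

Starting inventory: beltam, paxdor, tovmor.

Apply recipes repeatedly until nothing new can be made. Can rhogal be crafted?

No

rhogal would need paxdor and zormar (R1), but zormar is never obtained.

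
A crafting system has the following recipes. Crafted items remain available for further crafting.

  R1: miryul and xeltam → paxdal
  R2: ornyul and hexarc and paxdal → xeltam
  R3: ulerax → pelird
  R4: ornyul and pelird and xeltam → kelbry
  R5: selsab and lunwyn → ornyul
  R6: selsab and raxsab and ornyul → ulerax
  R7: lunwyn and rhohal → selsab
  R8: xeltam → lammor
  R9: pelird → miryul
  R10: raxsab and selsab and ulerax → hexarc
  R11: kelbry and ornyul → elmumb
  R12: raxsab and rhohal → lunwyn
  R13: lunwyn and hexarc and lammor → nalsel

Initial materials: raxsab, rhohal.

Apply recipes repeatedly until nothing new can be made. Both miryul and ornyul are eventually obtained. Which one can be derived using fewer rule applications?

ornyul

ornyul: Using R12, raxsab and rhohal make lunwyn. lunwyn and rhohal → selsab (R7). Using R5, selsab and lunwyn make ornyul. [3 rule applications]
miryul: raxsab and rhohal → lunwyn (R12). lunwyn and rhohal → selsab (R7). Using R5, selsab and lunwyn make ornyul. Using R6, selsab, raxsab, and ornyul make ulerax. Using R3, ulerax makes pelird. Using R9, pelird makes miryul. [6 rule applications]
ornyul needs fewer.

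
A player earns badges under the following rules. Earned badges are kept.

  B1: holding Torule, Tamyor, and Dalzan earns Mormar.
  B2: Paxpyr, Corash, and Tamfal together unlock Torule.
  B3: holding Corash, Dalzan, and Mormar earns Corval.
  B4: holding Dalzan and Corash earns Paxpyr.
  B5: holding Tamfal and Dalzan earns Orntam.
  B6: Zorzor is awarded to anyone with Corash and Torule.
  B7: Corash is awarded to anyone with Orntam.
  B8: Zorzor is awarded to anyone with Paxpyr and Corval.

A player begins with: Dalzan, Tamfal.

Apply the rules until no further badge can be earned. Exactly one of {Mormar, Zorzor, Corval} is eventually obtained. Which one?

Zorzor

With Tamfal and Dalzan, Orntam is earned (B5).
With Orntam, Corash is earned (B7).
With Dalzan and Corash, Paxpyr is earned (B4).
With Paxpyr, Corash, and Tamfal, Torule is earned (B2).
With Corash and Torule, Zorzor is earned (B6).
Mormar would need Torule, Tamyor, and Dalzan (B1), but Tamyor is never earned. Corval would need Corash, Dalzan, and Mormar (B3), but Mormar is never earned.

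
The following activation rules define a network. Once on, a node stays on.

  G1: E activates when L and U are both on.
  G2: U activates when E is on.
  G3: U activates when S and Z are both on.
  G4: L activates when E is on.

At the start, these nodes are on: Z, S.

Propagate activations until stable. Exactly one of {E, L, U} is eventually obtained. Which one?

G3: S and Z on → U on.
E would need L and U (G1), but L never turns on. L would need E (G4), but E never turns on.

U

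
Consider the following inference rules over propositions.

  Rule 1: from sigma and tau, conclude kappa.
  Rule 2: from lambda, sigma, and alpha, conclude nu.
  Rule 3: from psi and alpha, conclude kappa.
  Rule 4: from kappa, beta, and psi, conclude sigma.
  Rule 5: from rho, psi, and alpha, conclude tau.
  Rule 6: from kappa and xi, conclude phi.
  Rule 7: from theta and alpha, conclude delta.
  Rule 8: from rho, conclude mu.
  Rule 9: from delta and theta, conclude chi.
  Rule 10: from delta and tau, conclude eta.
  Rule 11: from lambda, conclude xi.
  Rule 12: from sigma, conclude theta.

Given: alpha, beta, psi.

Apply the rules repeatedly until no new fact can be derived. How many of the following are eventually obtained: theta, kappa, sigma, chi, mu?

psi and alpha hold, so kappa follows (Rule 3).
kappa, beta, and psi hold, so sigma follows (Rule 4).
From sigma, Rule 12 gives theta.
theta and alpha hold, so delta follows (Rule 7).
From delta and theta, Rule 9 gives chi.
theta: reached.
kappa: reached.
sigma: reached.
chi: reached.
mu would need rho (Rule 8), but rho is never established.
Reached: theta, kappa, sigma, and chi — 4 of the 5.

4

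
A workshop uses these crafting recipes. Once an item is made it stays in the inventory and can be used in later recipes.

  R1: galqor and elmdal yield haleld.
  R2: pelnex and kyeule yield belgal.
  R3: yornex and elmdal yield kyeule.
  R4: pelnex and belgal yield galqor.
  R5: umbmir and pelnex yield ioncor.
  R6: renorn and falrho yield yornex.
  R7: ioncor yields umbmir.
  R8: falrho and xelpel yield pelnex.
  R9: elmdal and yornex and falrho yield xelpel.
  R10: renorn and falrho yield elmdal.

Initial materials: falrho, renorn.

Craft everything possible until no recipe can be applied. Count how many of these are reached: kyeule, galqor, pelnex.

renorn and falrho → elmdal (R10).
renorn and falrho → yornex (R6).
yornex and elmdal → kyeule (R3).
Using R9, elmdal, yornex, and falrho make xelpel.
Using R8, falrho and xelpel make pelnex.
pelnex and kyeule → belgal (R2).
pelnex and belgal → galqor (R4).
kyeule: reached.
galqor: reached.
pelnex: reached.
All 3 are reached.

3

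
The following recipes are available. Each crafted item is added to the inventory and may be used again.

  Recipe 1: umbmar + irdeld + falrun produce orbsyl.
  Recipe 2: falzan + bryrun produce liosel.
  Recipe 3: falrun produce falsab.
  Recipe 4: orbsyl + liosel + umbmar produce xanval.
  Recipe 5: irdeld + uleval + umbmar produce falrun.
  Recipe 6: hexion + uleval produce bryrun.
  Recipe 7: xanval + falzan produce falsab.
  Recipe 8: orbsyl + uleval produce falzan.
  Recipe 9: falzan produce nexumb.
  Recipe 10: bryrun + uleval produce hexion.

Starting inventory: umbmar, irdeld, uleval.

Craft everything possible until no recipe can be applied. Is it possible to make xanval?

No

xanval would need orbsyl, liosel, and umbmar (Recipe 4), but liosel is never obtained.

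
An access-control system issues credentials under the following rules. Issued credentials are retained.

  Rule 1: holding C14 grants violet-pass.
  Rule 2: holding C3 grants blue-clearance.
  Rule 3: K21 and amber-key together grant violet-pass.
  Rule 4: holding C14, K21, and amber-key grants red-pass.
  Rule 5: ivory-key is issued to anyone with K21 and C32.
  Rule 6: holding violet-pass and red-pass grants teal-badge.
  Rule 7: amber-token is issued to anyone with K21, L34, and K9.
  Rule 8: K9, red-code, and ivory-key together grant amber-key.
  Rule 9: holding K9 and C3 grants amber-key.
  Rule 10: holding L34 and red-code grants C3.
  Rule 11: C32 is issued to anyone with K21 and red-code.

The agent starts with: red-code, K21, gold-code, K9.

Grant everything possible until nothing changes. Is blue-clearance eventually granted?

No

blue-clearance would need C3 (Rule 2), but C3 is never granted.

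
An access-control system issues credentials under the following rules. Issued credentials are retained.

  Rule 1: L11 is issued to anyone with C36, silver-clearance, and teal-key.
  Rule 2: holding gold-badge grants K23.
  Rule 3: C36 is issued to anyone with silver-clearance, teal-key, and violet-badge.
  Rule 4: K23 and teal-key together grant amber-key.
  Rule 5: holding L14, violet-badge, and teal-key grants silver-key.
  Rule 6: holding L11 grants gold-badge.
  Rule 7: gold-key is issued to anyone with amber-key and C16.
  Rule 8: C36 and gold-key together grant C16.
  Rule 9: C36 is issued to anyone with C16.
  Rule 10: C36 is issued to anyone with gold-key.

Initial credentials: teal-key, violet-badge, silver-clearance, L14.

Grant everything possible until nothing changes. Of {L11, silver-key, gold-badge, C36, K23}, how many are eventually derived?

Holding L14, violet-badge, and teal-key grants silver-key (Rule 5).
Holding silver-clearance, teal-key, and violet-badge grants C36 (Rule 3).
Holding C36, silver-clearance, and teal-key grants L11 (Rule 1).
Holding L11 grants gold-badge (Rule 6).
Holding gold-badge grants K23 (Rule 2).
L11: reached.
silver-key: reached.
gold-badge: reached.
C36: reached.
K23: reached.
All 5 are reached.

5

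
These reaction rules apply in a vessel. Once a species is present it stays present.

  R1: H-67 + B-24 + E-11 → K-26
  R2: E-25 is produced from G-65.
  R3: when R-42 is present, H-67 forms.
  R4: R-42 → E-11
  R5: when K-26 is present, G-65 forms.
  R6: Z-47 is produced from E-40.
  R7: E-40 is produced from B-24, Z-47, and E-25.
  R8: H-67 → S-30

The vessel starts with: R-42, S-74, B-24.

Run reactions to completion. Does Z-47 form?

Z-47 would need E-40 (R6), but E-40 never forms.

No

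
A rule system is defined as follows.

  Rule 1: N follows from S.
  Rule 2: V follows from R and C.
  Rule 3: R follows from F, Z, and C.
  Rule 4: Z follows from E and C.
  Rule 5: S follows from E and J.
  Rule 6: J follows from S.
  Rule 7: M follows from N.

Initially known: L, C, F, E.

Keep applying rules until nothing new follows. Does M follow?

M would need N (Rule 7), but N is never established.

No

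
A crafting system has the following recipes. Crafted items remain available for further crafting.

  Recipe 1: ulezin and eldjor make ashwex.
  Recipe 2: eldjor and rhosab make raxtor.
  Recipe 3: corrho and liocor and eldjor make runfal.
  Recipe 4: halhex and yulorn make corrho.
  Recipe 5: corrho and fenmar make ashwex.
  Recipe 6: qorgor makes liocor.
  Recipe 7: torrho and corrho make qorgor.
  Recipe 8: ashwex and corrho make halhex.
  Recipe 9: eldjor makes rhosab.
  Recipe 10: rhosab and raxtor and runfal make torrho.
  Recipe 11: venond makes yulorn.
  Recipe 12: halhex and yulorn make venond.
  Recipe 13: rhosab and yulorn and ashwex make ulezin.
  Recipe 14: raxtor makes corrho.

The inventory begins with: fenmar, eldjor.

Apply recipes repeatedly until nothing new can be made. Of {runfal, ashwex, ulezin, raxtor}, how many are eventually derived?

eldjor → rhosab (Recipe 9).
eldjor and rhosab → raxtor (Recipe 2).
Using Recipe 14, raxtor makes corrho.
Using Recipe 5, corrho and fenmar make ashwex.
runfal would need corrho, liocor, and eldjor (Recipe 3), but liocor is never obtained.
ashwex: reached.
ulezin would need rhosab, yulorn, and ashwex (Recipe 13), but yulorn is never obtained.
raxtor: reached.
Reached: ashwex and raxtor — 2 of the 4.

2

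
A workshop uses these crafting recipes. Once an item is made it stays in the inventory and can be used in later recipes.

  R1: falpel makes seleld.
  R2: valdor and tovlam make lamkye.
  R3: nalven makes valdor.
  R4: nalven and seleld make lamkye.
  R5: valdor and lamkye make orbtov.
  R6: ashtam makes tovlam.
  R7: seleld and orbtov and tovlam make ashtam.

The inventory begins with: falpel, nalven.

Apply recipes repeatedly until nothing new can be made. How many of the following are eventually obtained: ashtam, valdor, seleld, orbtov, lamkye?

Using R3, nalven makes valdor.
falpel → seleld (R1).
Using R4, nalven and seleld make lamkye.
valdor and lamkye → orbtov (R5).
ashtam would need seleld, orbtov, and tovlam (R7), but tovlam is never obtained.
valdor: reached.
seleld: reached.
orbtov: reached.
lamkye: reached.
Reached: valdor, seleld, orbtov, and lamkye — 4 of the 5.

4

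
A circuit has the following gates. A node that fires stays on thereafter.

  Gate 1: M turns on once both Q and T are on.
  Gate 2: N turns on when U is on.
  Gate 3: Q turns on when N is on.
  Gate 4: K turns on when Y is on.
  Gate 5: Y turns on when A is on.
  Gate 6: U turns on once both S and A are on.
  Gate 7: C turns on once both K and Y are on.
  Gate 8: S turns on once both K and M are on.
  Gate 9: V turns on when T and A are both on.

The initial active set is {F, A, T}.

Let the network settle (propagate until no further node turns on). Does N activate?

No

N would need U (Gate 2), but U never turns on.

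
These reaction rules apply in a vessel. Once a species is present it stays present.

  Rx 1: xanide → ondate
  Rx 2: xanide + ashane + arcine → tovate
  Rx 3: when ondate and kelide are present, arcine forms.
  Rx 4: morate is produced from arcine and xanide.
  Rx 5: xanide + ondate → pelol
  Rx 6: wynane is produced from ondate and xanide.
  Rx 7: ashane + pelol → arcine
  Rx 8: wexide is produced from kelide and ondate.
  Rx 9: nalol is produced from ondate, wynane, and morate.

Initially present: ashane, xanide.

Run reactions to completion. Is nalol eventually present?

Yes

xanide present → ondate forms (Rx 1).
ondate and xanide present → wynane forms (Rx 6).
xanide and ondate present → pelol forms (Rx 5).
ashane and pelol present → arcine forms (Rx 7).
arcine and xanide present → morate forms (Rx 4).
ondate, wynane, and morate present → nalol forms (Rx 9).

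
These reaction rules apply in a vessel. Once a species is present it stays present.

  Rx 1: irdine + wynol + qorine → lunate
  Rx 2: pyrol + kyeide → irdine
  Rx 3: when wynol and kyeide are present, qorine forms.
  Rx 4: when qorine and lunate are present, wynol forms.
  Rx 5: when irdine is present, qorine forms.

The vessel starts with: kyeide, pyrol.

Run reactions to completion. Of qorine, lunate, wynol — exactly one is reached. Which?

pyrol and kyeide present → irdine forms (Rx 2).
irdine present → qorine forms (Rx 5).
lunate would need irdine, wynol, and qorine (Rx 1), but wynol never forms. wynol would need qorine and lunate (Rx 4), but lunate never forms.

qorine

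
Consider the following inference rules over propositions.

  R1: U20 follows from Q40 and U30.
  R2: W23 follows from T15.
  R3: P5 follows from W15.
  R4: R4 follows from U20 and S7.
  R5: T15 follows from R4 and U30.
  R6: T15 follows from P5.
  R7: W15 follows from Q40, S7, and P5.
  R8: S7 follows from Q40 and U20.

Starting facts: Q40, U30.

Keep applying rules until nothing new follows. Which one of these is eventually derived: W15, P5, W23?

Q40 and U30 hold, so U20 follows (R1).
Q40 and U20 hold, so S7 follows (R8).
From U20 and S7, R4 gives R4.
R4 and U30 hold, so T15 follows (R5).
T15 holds, so W23 follows (R2).
P5 would need W15 (R3), but W15 is never established. W15 would need Q40, S7, and P5 (R7), but P5 is never established.

W23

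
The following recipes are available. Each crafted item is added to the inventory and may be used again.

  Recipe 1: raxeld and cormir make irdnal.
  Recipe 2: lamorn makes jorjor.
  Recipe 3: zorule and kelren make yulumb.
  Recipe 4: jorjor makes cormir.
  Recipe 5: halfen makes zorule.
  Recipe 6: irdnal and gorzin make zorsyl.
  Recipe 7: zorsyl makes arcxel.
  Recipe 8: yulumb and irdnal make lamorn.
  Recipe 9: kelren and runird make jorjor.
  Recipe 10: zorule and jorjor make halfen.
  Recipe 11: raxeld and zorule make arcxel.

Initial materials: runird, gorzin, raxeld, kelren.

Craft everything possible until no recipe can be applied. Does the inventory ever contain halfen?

No

halfen would need zorule and jorjor (Recipe 10), but zorule is never obtained.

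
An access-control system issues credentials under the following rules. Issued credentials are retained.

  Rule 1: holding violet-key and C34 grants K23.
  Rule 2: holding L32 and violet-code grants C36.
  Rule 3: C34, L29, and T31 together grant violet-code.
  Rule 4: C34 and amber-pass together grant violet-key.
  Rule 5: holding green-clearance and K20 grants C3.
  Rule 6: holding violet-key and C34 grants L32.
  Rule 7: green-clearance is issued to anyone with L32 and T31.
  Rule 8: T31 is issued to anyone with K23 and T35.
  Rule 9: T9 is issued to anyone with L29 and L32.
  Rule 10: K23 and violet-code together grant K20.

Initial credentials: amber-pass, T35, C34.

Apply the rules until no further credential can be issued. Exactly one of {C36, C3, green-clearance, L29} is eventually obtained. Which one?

green-clearance

Holding C34 and amber-pass grants violet-key (Rule 4).
Holding violet-key and C34 grants L32 (Rule 6).
Holding violet-key and C34 grants K23 (Rule 1).
Holding K23 and T35 grants T31 (Rule 8).
Holding L32 and T31 grants green-clearance (Rule 7).
C36 would need L32 and violet-code (Rule 2), but violet-code is never granted. C3 would need green-clearance and K20 (Rule 5), but K20 is never granted. No rule produces L29, and it is not given.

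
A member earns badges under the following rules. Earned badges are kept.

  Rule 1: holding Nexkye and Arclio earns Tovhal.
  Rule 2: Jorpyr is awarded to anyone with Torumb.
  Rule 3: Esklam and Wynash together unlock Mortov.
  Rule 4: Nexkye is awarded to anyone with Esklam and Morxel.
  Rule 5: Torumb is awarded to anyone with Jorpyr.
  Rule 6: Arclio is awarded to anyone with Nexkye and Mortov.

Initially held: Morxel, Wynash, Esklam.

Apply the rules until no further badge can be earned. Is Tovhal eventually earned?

Yes

With Esklam and Wynash, Mortov is earned (Rule 3).
With Esklam and Morxel, Nexkye is earned (Rule 4).
With Nexkye and Mortov, Arclio is earned (Rule 6).
With Nexkye and Arclio, Tovhal is earned (Rule 1).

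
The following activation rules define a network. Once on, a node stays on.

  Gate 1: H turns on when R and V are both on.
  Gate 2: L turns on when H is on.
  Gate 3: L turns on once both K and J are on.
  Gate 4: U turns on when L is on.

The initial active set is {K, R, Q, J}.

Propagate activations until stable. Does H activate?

No

H would need R and V (Gate 1), but V never turns on.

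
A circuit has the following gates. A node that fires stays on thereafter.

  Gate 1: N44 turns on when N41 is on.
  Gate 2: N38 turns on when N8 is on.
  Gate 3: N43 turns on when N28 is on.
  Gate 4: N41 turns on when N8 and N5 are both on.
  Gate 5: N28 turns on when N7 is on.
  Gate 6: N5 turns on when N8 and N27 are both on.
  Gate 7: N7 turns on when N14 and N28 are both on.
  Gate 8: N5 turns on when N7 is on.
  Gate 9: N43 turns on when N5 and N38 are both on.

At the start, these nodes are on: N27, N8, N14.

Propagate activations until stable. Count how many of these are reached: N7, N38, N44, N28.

N8 and N27 are on, so N5 turns on (Gate 6).
N8 is on, so N38 turns on (Gate 2).
Gate 4: N8 and N5 on → N41 on.
N41 is on, so N44 turns on (Gate 1).
N7 would need N14 and N28 (Gate 7), but N28 never turns on.
N38: reached.
N44: reached.
N28 would need N7 (Gate 5), but N7 never turns on.
Reached: N38 and N44 — 2 of the 4.

2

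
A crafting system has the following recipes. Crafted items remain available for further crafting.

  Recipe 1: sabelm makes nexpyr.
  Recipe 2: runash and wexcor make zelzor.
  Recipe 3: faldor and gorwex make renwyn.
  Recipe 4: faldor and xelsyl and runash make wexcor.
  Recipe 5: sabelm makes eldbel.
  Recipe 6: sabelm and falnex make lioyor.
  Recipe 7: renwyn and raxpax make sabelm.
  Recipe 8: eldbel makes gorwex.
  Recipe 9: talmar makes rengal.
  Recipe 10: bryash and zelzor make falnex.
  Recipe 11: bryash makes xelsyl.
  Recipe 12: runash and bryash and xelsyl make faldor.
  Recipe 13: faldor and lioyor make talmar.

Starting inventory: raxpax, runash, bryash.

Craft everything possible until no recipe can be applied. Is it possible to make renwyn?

renwyn would need faldor and gorwex (Recipe 3), but gorwex is never obtained.

No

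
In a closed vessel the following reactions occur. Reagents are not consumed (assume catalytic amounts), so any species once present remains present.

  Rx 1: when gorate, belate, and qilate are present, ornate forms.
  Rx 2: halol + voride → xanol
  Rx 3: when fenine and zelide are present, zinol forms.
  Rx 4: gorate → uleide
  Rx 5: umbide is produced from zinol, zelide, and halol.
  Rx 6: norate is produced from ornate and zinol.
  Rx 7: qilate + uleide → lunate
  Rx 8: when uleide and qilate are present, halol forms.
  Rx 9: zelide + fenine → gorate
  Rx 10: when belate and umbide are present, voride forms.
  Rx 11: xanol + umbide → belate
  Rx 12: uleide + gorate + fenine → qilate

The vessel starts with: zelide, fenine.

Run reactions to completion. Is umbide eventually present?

fenine and zelide present → zinol forms (Rx 3).
zelide and fenine present → gorate forms (Rx 9).
gorate present → uleide forms (Rx 4).
uleide, gorate, and fenine present → qilate forms (Rx 12).
uleide and qilate present → halol forms (Rx 8).
zinol, zelide, and halol present → umbide forms (Rx 5).

Yes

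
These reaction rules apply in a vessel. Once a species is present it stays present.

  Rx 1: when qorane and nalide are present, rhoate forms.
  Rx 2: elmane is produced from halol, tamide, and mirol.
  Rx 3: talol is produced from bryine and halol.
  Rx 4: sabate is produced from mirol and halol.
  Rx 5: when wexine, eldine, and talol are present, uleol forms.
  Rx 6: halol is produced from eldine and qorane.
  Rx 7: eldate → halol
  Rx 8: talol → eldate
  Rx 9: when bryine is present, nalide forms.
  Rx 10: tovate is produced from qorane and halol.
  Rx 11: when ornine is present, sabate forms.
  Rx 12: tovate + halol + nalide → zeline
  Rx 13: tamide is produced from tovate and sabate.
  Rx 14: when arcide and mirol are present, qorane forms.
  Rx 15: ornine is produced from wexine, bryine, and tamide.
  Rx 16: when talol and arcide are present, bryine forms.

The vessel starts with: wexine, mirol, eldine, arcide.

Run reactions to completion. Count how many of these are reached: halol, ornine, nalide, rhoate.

arcide and mirol present → qorane forms (Rx 14).
eldine and qorane present → halol forms (Rx 6).
halol: reached.
ornine would need wexine, bryine, and tamide (Rx 15), but bryine never forms.
nalide would need bryine (Rx 9), but bryine never forms.
rhoate would need qorane and nalide (Rx 1), but nalide never forms.
Reached: halol — 1 of the 4.

1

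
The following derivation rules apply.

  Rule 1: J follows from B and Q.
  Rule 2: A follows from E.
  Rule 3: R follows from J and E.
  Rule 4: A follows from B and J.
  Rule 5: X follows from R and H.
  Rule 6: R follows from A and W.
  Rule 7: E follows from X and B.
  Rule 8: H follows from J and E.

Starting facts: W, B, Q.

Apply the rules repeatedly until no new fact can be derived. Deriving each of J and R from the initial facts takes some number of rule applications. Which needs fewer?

J

J: From B and Q, Rule 1 gives J. [1 rule application]
R: From B and Q, Rule 1 gives J. B and J hold, so A follows (Rule 4). From A and W, Rule 6 gives R. [3 rule applications]
J needs fewer.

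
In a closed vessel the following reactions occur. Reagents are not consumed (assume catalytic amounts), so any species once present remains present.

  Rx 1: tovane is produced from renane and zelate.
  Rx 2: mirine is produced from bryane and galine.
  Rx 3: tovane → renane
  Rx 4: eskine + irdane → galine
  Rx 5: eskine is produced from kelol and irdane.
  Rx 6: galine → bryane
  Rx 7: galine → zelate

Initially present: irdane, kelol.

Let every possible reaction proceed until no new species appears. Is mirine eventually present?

Yes

kelol and irdane present → eskine forms (Rx 5).
eskine and irdane present → galine forms (Rx 4).
galine present → bryane forms (Rx 6).
bryane and galine present → mirine forms (Rx 2).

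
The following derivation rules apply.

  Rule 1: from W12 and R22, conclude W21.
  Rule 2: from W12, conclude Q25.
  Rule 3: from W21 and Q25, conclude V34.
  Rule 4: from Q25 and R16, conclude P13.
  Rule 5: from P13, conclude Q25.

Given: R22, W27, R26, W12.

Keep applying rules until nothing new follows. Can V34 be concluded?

From W12, Rule 2 gives Q25.
From W12 and R22, Rule 1 gives W21.
From W21 and Q25, Rule 3 gives V34.

Yes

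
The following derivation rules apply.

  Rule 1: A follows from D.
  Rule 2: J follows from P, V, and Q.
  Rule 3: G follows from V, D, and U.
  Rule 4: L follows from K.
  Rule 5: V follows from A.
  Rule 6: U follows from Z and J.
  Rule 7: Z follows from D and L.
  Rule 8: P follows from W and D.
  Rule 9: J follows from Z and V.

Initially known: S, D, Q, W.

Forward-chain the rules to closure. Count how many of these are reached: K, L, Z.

0

No rule produces K, and it is not given.
L would need K (Rule 4), but K is never established.
Z would need D and L (Rule 7), but L is never established.
None of the 3 are reached.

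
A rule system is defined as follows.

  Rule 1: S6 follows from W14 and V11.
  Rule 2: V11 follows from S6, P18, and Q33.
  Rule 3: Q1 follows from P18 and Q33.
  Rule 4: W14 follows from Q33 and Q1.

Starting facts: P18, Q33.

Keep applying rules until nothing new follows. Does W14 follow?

Yes

P18 and Q33 hold, so Q1 follows (Rule 3).
Q33 and Q1 hold, so W14 follows (Rule 4).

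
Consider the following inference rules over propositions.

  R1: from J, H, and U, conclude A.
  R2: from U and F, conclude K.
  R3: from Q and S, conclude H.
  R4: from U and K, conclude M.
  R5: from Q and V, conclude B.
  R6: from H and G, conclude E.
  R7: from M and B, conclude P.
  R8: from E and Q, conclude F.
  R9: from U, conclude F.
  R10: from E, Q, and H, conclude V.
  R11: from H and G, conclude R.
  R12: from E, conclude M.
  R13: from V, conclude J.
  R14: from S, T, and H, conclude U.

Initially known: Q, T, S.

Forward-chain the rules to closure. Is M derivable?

From Q and S, R3 gives H.
From S, T, and H, R14 gives U.
U holds, so F follows (R9).
From U and F, R2 gives K.
From U and K, R4 gives M.

Yes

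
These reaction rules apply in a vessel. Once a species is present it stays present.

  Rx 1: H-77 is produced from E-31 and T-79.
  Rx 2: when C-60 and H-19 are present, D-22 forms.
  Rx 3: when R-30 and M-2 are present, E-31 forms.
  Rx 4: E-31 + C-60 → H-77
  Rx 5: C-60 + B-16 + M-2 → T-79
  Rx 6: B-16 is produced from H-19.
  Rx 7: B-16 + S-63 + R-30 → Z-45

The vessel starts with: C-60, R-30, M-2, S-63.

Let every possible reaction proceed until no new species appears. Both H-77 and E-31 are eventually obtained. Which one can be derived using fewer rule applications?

E-31: R-30 and M-2 present → E-31 forms (Rx 3). [1 rule application]
H-77: R-30 and M-2 present → E-31 forms (Rx 3). E-31 and C-60 present → H-77 forms (Rx 4). [2 rule applications]
E-31 needs fewer.

E-31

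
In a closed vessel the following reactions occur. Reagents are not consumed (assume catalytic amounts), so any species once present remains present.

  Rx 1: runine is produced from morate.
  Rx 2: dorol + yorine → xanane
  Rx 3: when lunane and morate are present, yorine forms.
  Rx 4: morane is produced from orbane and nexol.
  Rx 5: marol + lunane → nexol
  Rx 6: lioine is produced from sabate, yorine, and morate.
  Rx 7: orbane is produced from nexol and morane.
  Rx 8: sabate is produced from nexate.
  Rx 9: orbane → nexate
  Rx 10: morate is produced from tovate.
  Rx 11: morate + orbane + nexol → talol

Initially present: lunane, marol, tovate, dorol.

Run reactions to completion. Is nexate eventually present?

nexate would need orbane (Rx 9), but orbane never forms.

No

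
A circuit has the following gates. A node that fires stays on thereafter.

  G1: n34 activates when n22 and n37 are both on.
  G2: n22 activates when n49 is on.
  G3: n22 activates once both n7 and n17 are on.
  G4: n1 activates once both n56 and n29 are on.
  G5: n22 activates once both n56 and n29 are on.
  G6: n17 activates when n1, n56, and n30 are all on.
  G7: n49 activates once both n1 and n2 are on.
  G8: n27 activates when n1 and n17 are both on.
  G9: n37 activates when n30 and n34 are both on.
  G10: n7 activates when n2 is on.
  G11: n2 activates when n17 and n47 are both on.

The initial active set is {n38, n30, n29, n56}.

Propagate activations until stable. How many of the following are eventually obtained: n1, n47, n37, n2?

n56 and n29 are on, so n1 activates (G4).
n1: reached.
No rule produces n47, and it is not given.
n37 would need n30 and n34 (G9), but n34 never turns on.
n2 would need n17 and n47 (G11), but n47 never turns on.
Reached: n1 — 1 of the 4.

1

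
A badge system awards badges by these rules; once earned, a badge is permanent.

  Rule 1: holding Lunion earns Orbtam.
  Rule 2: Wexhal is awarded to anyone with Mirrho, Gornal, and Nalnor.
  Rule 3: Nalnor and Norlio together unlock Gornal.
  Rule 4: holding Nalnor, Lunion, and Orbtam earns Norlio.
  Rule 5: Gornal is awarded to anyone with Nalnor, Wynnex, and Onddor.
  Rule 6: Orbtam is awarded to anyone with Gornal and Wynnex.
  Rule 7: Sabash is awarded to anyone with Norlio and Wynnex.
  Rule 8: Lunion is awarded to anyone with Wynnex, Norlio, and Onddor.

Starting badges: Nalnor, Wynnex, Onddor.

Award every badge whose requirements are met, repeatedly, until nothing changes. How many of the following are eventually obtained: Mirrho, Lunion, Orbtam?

1

With Nalnor, Wynnex, and Onddor, Gornal is earned (Rule 5).
With Gornal and Wynnex, Orbtam is earned (Rule 6).
No rule produces Mirrho, and it is not given.
Lunion would need Wynnex, Norlio, and Onddor (Rule 8), but Norlio is never earned.
Orbtam: reached.
Reached: Orbtam — 1 of the 3.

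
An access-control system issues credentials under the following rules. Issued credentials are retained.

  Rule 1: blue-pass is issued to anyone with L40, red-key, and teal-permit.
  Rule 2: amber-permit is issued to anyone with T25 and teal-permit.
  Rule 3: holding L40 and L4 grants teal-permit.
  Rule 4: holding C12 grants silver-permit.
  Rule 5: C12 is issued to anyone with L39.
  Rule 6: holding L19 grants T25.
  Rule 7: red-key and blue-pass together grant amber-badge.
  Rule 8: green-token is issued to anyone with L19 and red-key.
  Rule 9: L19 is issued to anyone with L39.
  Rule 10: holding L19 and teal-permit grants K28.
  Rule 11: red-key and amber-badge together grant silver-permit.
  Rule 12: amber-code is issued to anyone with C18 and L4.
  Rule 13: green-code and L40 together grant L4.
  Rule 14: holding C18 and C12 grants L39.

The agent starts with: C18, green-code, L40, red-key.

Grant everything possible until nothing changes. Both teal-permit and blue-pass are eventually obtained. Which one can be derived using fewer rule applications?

teal-permit

teal-permit: Holding green-code and L40 grants L4 (Rule 13). Holding L40 and L4 grants teal-permit (Rule 3). [2 rule applications]
blue-pass: Holding green-code and L40 grants L4 (Rule 13). Holding L40 and L4 grants teal-permit (Rule 3). Holding L40, red-key, and teal-permit grants blue-pass (Rule 1). [3 rule applications]
teal-permit needs fewer.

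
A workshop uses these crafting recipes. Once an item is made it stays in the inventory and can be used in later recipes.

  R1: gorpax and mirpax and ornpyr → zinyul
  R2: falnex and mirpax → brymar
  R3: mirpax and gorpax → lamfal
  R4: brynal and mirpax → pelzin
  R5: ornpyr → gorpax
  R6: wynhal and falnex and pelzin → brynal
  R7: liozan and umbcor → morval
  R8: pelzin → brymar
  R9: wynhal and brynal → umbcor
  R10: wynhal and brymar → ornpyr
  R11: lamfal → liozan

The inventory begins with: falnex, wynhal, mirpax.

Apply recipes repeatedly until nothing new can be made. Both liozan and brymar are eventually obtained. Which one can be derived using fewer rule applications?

brymar

brymar: Using R2, falnex and mirpax make brymar. [1 rule application]
liozan: Using R2, falnex and mirpax make brymar. Using R10, wynhal and brymar make ornpyr. ornpyr → gorpax (R5). mirpax and gorpax → lamfal (R3). lamfal → liozan (R11). [5 rule applications]
brymar needs fewer.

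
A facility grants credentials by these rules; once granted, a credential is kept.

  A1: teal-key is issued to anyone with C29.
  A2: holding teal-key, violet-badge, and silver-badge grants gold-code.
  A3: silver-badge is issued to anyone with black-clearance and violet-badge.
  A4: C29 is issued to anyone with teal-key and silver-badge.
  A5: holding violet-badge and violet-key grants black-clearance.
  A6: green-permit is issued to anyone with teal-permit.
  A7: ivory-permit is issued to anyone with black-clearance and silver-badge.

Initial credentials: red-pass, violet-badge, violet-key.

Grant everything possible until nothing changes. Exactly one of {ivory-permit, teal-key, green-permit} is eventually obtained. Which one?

Holding violet-badge and violet-key grants black-clearance (A5).
Holding black-clearance and violet-badge grants silver-badge (A3).
Holding black-clearance and silver-badge grants ivory-permit (A7).
green-permit would need teal-permit (A6), but teal-permit is never granted. teal-key would need C29 (A1), but C29 is never granted.

ivory-permit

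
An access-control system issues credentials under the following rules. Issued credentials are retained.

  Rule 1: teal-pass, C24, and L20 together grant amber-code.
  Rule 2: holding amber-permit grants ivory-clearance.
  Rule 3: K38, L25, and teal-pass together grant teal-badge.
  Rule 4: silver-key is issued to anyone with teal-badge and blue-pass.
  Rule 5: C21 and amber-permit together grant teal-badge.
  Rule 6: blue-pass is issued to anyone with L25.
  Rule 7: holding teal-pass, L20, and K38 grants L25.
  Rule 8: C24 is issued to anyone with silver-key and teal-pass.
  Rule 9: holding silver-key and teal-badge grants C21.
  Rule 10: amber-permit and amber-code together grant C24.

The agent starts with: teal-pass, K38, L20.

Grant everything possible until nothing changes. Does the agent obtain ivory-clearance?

ivory-clearance would need amber-permit (Rule 2), but amber-permit is never granted.

No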